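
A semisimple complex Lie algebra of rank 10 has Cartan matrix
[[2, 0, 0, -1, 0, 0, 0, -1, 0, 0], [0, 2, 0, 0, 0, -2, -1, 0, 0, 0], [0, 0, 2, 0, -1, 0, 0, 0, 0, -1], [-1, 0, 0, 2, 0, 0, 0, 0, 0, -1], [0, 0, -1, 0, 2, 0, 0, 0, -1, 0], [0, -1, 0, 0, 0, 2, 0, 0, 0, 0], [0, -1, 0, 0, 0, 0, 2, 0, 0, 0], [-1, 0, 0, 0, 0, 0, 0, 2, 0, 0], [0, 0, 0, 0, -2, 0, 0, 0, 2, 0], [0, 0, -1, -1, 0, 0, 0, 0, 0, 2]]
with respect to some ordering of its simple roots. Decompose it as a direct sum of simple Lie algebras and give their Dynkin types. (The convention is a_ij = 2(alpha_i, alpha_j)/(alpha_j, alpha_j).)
B_3 (so(7)) ⊕ C_7 (sp(14))

The diagram associated to this matrix has two connected components: the simple roots {alpha_2, alpha_6, alpha_7} form a chain of 3 nodes with a double edge at one end; the terminal node there is the unique short simple root (B_3), and {alpha_1, alpha_3, alpha_4, alpha_5, alpha_8, alpha_9, alpha_10} form a chain of 7 nodes with a double edge at one end; the terminal node there is the unique long simple root (C_7). A semisimple Lie algebra decomposes uniquely as the direct sum of simple ideals, one per connected component of its Dynkin diagram, so g ≅ B_3 ⊕ C_7 (dimension 21 + 105 = 126).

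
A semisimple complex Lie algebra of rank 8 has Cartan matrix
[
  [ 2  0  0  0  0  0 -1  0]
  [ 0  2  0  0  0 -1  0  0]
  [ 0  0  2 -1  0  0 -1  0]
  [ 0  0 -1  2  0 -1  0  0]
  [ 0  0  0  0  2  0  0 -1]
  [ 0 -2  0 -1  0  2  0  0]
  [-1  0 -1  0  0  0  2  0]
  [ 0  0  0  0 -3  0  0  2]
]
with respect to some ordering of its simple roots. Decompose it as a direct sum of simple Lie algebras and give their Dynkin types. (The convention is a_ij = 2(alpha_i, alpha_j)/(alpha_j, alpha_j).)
The diagram associated to this matrix has two connected components: the simple roots {alpha_1, alpha_2, alpha_3, alpha_4, alpha_6, alpha_7} form a chain of 6 nodes with a double edge at one end; the terminal node there is the unique short simple root (B_6), and {alpha_5, alpha_8} form two nodes joined by a triple edge (G_2). A semisimple Lie algebra decomposes uniquely as the direct sum of simple ideals, one per connected component of its Dynkin diagram, so g ≅ B_6 ⊕ G_2 (dimension 78 + 14 = 92).

B6 + G2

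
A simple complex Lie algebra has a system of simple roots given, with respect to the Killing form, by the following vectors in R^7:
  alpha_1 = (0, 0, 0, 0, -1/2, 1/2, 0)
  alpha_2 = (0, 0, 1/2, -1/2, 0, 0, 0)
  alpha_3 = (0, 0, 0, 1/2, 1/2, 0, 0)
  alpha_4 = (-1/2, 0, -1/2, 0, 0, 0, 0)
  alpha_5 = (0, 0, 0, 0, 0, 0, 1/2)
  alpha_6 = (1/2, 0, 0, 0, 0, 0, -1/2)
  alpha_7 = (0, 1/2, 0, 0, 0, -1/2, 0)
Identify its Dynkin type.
Compute the Cartan integers a_ij = 2(alpha_i, alpha_j)/(alpha_j, alpha_j); the resulting 7x7 Cartan matrix is
[[2, 0, -1, 0, 0, 0, -1], [0, 2, -1, -1, 0, 0, 0], [-1, -1, 2, 0, 0, 0, 0], [0, -1, 0, 2, 0, -1, 0], [0, 0, 0, 0, 2, -1, 0], [0, 0, 0, -1, -2, 2, 0], [-1, 0, 0, 0, 0, 0, 2]].
The roots have two lengths (squared-length ratio 2:1); the short ones are alpha_{5}. The associated Dynkin diagram is a chain of 7 nodes with a double edge at one end; the terminal node there is the unique short simple root (B_7), so the type is B_7 (the algebra so(15)).

type B_7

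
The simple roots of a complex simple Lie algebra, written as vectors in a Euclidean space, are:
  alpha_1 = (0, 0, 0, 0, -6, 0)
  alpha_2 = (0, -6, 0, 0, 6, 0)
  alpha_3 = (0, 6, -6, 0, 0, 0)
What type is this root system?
Compute the Cartan integers a_ij = 2(alpha_i, alpha_j)/(alpha_j, alpha_j); the resulting 3x3 Cartan matrix is
[[2, -1, 0], [-2, 2, -1], [0, -1, 2]].
The roots have two lengths (squared-length ratio 2:1); the short ones are alpha_{1}. The associated Dynkin diagram is a chain of 3 nodes with a double edge at one end; the terminal node there is the unique short simple root (B_3), so the type is B_3 (the algebra so(7)).

type B_3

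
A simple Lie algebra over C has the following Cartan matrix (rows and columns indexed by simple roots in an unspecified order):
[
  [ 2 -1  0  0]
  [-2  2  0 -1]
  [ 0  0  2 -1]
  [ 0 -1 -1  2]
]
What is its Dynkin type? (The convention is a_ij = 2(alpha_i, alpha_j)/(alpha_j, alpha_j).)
The matrix has rank 4 with 2's on the diagonal. Reading the off-diagonal entries as Dynkin edges (a single edge where a_ij = a_ji = -1; a double or triple edge where a_ij * a_ji = 2 or 3), the diagram is a chain of 4 nodes with a double edge at one end; the terminal node there is the unique short simple root (B_4). One simple-root ordering that puts it in standard form is (alpha_3, alpha_4, alpha_2, alpha_1). So the algebra is type B_4, i.e. so(9).

B_4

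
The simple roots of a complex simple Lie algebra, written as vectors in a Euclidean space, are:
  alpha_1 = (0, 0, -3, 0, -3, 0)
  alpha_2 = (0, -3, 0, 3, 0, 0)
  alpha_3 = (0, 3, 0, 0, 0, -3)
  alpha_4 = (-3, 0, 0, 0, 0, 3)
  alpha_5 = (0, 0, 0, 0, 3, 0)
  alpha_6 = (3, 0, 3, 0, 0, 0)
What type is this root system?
Compute the Cartan integers a_ij = 2(alpha_i, alpha_j)/(alpha_j, alpha_j); the resulting 6x6 Cartan matrix is
[[2, 0, 0, 0, -2, -1], [0, 2, -1, 0, 0, 0], [0, -1, 2, -1, 0, 0], [0, 0, -1, 2, 0, -1], [-1, 0, 0, 0, 2, 0], [-1, 0, 0, -1, 0, 2]].
The roots have two lengths (squared-length ratio 2:1); the short ones are alpha_{5}. The associated Dynkin diagram is a chain of 6 nodes with a double edge at one end; the terminal node there is the unique short simple root (B_6), so the type is B_6 (the algebra so(13)).

type B_6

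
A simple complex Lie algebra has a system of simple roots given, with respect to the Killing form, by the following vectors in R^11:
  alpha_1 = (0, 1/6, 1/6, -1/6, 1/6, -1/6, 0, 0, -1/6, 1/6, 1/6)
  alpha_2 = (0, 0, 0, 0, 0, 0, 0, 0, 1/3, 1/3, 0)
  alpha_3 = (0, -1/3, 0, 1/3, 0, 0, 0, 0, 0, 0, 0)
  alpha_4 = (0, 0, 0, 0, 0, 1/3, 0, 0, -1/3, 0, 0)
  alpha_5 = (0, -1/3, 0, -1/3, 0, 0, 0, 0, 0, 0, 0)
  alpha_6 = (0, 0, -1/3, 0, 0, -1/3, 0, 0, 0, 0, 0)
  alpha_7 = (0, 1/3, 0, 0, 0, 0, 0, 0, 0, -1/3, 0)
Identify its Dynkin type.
Compute the Cartan integers a_ij = 2(alpha_i, alpha_j)/(alpha_j, alpha_j); the resulting 7x7 Cartan matrix is
[[2, 0, -1, 0, 0, 0, 0], [0, 2, 0, -1, 0, 0, -1], [-1, 0, 2, 0, 0, 0, -1], [0, -1, 0, 2, 0, -1, 0], [0, 0, 0, 0, 2, 0, -1], [0, 0, 0, -1, 0, 2, 0], [0, -1, -1, 0, -1, 0, 2]].
All simple roots have the same length, so the diagram is simply laced. The associated Dynkin diagram is a chain of 6 nodes with one extra node attached to the third node from one end (E_7), so the type is E_7.

type E_7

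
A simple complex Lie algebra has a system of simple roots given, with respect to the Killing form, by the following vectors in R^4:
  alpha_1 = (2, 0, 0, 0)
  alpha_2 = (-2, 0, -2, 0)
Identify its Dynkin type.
type B_2

Compute the Cartan integers a_ij = 2(alpha_i, alpha_j)/(alpha_j, alpha_j); the resulting 2x2 Cartan matrix is
[[2, -1], [-2, 2]].
The roots have two lengths (squared-length ratio 2:1); the short ones are alpha_{1}. The associated Dynkin diagram is a chain of 2 nodes with a double edge at one end; the terminal node there is the unique short simple root (B_2), so the type is B_2 (the algebra so(5)).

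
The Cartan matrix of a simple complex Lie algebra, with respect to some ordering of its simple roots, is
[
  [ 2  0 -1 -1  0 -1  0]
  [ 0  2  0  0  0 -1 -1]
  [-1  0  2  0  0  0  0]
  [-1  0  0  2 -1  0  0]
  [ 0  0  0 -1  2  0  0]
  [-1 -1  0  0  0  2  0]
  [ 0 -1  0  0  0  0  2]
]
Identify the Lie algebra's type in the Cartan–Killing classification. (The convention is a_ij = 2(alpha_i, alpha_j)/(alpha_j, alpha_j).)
E7

The matrix has rank 7 with 2's on the diagonal. Reading the off-diagonal entries as Dynkin edges (a single edge where a_ij = a_ji = -1; a double or triple edge where a_ij * a_ji = 2 or 3), the diagram is a chain of 6 nodes with one extra node attached to the third node from one end (E_7). One simple-root ordering that puts it in standard form is (alpha_5, alpha_3, alpha_4, alpha_1, alpha_6, alpha_2, alpha_7). So the algebra is type E_7.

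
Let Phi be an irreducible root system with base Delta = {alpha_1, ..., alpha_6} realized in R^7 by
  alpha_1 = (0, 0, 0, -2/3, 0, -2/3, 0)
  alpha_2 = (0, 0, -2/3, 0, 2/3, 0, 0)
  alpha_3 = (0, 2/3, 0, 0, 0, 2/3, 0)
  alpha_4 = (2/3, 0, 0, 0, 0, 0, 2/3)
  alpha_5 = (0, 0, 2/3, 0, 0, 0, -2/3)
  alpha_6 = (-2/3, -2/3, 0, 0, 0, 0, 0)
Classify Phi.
A_6

Compute the Cartan integers a_ij = 2(alpha_i, alpha_j)/(alpha_j, alpha_j); the resulting 6x6 Cartan matrix is
[[2, 0, -1, 0, 0, 0], [0, 2, 0, 0, -1, 0], [-1, 0, 2, 0, 0, -1], [0, 0, 0, 2, -1, -1], [0, -1, 0, -1, 2, 0], [0, 0, -1, -1, 0, 2]].
All simple roots have the same length, so the diagram is simply laced. The associated Dynkin diagram is a chain of 6 nodes with single edges (A_6), so the type is A_6 (the algebra sl(7)).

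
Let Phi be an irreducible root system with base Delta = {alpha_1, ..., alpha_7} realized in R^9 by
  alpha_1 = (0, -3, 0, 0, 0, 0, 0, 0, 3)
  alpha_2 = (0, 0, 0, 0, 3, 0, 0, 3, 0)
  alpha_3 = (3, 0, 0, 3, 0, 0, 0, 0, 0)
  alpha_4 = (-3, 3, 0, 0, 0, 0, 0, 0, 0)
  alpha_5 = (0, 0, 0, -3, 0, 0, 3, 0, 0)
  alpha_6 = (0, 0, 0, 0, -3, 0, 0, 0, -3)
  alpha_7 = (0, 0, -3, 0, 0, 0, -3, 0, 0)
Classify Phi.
Compute the Cartan integers a_ij = 2(alpha_i, alpha_j)/(alpha_j, alpha_j); the resulting 7x7 Cartan matrix is
[[2, 0, 0, -1, 0, -1, 0], [0, 2, 0, 0, 0, -1, 0], [0, 0, 2, -1, -1, 0, 0], [-1, 0, -1, 2, 0, 0, 0], [0, 0, -1, 0, 2, 0, -1], [-1, -1, 0, 0, 0, 2, 0], [0, 0, 0, 0, -1, 0, 2]].
All simple roots have the same length, so the diagram is simply laced. The associated Dynkin diagram is a chain of 7 nodes with single edges (A_7), so the type is A_7 (the algebra sl(8)).

A_7 (sl(8))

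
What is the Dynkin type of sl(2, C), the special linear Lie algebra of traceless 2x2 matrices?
type A_1

This is sl(2), which has dimension 2^2 - 1 = 3 and rank 2 - 1 = 1 (a Cartan subalgebra is the diagonal traceless matrices). In the classification of classical Lie algebras, the special linear algebra sl(n+1) has type A_n; here n = 1, so the Dynkin diagram is a chain of 1 nodes with single edges (A_1). Hence the type is A_1.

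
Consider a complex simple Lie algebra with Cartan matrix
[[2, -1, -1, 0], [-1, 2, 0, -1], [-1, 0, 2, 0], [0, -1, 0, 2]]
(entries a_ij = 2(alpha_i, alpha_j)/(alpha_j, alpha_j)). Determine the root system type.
type A_4

The matrix has rank 4 with 2's on the diagonal. Reading the off-diagonal entries as Dynkin edges (a single edge where a_ij = a_ji = -1; a double or triple edge where a_ij * a_ji = 2 or 3), the diagram is a chain of 4 nodes with single edges (A_4). One simple-root ordering that puts it in standard form is (alpha_4, alpha_2, alpha_1, alpha_3). So the algebra is type A_4, i.e. sl(5).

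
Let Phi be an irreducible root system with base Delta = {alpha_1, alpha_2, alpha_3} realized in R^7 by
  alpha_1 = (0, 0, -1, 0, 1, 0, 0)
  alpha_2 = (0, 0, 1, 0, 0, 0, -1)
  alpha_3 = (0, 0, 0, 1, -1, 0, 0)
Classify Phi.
A_3

Compute the Cartan integers a_ij = 2(alpha_i, alpha_j)/(alpha_j, alpha_j); the resulting 3x3 Cartan matrix is
[[2, -1, -1], [-1, 2, 0], [-1, 0, 2]].
All simple roots have the same length, so the diagram is simply laced. The associated Dynkin diagram is a chain of 3 nodes with single edges (A_3), so the type is A_3 (the algebra sl(4)).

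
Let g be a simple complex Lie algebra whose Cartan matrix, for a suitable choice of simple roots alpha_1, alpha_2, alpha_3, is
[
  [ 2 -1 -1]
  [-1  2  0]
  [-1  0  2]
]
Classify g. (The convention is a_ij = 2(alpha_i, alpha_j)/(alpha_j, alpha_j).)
A_3

The matrix has rank 3 with 2's on the diagonal. Reading the off-diagonal entries as Dynkin edges (a single edge where a_ij = a_ji = -1; a double or triple edge where a_ij * a_ji = 2 or 3), the diagram is a chain of 3 nodes with single edges (A_3). One simple-root ordering that puts it in standard form is (alpha_3, alpha_1, alpha_2). So the algebra is type A_3, i.e. sl(4).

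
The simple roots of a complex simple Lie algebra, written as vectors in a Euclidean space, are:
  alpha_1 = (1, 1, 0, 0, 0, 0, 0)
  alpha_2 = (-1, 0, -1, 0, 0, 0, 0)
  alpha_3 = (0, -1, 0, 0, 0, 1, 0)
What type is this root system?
A_3

Compute the Cartan integers a_ij = 2(alpha_i, alpha_j)/(alpha_j, alpha_j); the resulting 3x3 Cartan matrix is
[[2, -1, -1], [-1, 2, 0], [-1, 0, 2]].
All simple roots have the same length, so the diagram is simply laced. The associated Dynkin diagram is a chain of 3 nodes with single edges (A_3), so the type is A_3 (the algebra sl(4)).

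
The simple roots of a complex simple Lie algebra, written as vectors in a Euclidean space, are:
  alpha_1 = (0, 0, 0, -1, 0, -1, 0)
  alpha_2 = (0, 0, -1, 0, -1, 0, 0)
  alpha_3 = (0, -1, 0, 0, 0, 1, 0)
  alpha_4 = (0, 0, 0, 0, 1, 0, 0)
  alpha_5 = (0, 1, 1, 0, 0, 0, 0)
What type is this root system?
Compute the Cartan integers a_ij = 2(alpha_i, alpha_j)/(alpha_j, alpha_j); the resulting 5x5 Cartan matrix is
[[2, 0, -1, 0, 0], [0, 2, 0, -2, -1], [-1, 0, 2, 0, -1], [0, -1, 0, 2, 0], [0, -1, -1, 0, 2]].
The roots have two lengths (squared-length ratio 2:1); the short ones are alpha_{4}. The associated Dynkin diagram is a chain of 5 nodes with a double edge at one end; the terminal node there is the unique short simple root (B_5), so the type is B_5 (the algebra so(11)).

B_5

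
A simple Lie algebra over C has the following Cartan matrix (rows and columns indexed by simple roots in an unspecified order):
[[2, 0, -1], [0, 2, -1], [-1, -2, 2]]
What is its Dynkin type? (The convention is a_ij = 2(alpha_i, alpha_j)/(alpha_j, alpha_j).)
B_3

The matrix has rank 3 with 2's on the diagonal. Reading the off-diagonal entries as Dynkin edges (a single edge where a_ij = a_ji = -1; a double or triple edge where a_ij * a_ji = 2 or 3), the diagram is a chain of 3 nodes with a double edge at one end; the terminal node there is the unique short simple root (B_3). One simple-root ordering that puts it in standard form is (alpha_1, alpha_3, alpha_2). So the algebra is type B_3, i.e. so(7).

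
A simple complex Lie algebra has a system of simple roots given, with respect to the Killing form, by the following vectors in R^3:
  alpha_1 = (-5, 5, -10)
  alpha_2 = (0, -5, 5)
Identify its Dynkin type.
type G_2

Compute the Cartan integers a_ij = 2(alpha_i, alpha_j)/(alpha_j, alpha_j); the resulting 2x2 Cartan matrix is
[[2, -3], [-1, 2]].
The roots have two lengths (squared-length ratio 3:1); the short ones are alpha_{2}. The associated Dynkin diagram is two nodes joined by a triple edge (G_2), so the type is G_2.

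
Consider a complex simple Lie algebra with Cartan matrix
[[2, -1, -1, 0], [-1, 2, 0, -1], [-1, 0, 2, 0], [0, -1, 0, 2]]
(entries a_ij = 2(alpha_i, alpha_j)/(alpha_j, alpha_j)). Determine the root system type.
A_4 (sl(5))

The matrix has rank 4 with 2's on the diagonal. Reading the off-diagonal entries as Dynkin edges (a single edge where a_ij = a_ji = -1; a double or triple edge where a_ij * a_ji = 2 or 3), the diagram is a chain of 4 nodes with single edges (A_4). One simple-root ordering that puts it in standard form is (alpha_4, alpha_2, alpha_1, alpha_3). So the algebra is type A_4, i.e. sl(5).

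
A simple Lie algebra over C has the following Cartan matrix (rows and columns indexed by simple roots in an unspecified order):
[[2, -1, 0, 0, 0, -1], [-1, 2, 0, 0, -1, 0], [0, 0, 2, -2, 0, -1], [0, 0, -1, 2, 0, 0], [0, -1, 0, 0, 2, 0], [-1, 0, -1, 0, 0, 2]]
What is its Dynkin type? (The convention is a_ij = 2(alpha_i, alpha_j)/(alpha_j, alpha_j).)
The matrix has rank 6 with 2's on the diagonal. Reading the off-diagonal entries as Dynkin edges (a single edge where a_ij = a_ji = -1; a double or triple edge where a_ij * a_ji = 2 or 3), the diagram is a chain of 6 nodes with a double edge at one end; the terminal node there is the unique short simple root (B_6). One simple-root ordering that puts it in standard form is (alpha_5, alpha_2, alpha_1, alpha_6, alpha_3, alpha_4). So the algebra is type B_6, i.e. so(13).

B6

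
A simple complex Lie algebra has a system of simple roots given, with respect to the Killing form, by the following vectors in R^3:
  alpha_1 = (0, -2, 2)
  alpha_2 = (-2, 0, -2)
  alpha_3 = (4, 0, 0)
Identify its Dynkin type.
Compute the Cartan integers a_ij = 2(alpha_i, alpha_j)/(alpha_j, alpha_j); the resulting 3x3 Cartan matrix is
[[2, -1, 0], [-1, 2, -1], [0, -2, 2]].
The roots have two lengths (squared-length ratio 2:1); the short ones are alpha_{1,2}. The associated Dynkin diagram is a chain of 3 nodes with a double edge at one end; the terminal node there is the unique long simple root (C_3), so the type is C_3 (the algebra sp(6)).

C3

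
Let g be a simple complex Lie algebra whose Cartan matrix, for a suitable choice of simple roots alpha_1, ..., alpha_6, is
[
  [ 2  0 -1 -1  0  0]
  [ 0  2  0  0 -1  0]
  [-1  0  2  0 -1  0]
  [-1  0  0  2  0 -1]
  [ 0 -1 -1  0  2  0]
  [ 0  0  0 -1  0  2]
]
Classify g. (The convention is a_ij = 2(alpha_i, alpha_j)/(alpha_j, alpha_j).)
The matrix has rank 6 with 2's on the diagonal. Reading the off-diagonal entries as Dynkin edges (a single edge where a_ij = a_ji = -1; a double or triple edge where a_ij * a_ji = 2 or 3), the diagram is a chain of 6 nodes with single edges (A_6). One simple-root ordering that puts it in standard form is (alpha_2, alpha_5, alpha_3, alpha_1, alpha_4, alpha_6). So the algebra is type A_6, i.e. sl(7).

A_6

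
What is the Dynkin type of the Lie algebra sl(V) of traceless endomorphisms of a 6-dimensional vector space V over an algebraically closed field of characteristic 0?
This is sl(6), which has dimension 6^2 - 1 = 35 and rank 6 - 1 = 5 (a Cartan subalgebra is the diagonal traceless matrices). In the classification of classical Lie algebras, the special linear algebra sl(n+1) has type A_n; here n = 5, so the Dynkin diagram is a chain of 5 nodes with single edges (A_5). Hence the type is A_5.

A_5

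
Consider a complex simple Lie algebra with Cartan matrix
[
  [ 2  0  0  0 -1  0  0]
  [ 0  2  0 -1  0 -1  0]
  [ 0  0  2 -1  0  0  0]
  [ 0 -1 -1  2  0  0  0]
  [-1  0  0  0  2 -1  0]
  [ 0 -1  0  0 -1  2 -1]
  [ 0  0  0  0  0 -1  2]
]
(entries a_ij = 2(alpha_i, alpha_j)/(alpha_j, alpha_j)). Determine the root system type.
E_7

The matrix has rank 7 with 2's on the diagonal. Reading the off-diagonal entries as Dynkin edges (a single edge where a_ij = a_ji = -1; a double or triple edge where a_ij * a_ji = 2 or 3), the diagram is a chain of 6 nodes with one extra node attached to the third node from one end (E_7). One simple-root ordering that puts it in standard form is (alpha_1, alpha_7, alpha_5, alpha_6, alpha_2, alpha_4, alpha_3). So the algebra is type E_7.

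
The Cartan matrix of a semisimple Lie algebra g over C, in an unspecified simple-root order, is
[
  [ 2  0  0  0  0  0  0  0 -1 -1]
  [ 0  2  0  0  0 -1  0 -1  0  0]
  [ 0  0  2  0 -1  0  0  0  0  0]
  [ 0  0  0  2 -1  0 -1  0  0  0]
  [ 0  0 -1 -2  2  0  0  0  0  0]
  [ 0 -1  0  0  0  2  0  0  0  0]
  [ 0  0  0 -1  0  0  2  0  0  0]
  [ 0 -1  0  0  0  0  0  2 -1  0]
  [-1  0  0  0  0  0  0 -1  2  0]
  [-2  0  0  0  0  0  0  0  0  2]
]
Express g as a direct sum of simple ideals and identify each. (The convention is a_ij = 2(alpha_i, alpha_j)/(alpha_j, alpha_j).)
The diagram associated to this matrix has two connected components: the simple roots {alpha_1, alpha_2, alpha_6, alpha_8, alpha_9, alpha_10} form a chain of 6 nodes with a double edge at one end; the terminal node there is the unique long simple root (C_6), and {alpha_3, alpha_4, alpha_5, alpha_7} form a chain of 4 nodes with a double edge between the middle two (F_4). A semisimple Lie algebra decomposes uniquely as the direct sum of simple ideals, one per connected component of its Dynkin diagram, so g ≅ C_6 ⊕ F_4 (dimension 78 + 52 = 130).

C_6 + F_4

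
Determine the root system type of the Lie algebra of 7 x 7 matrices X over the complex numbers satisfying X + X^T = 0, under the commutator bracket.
B3

This is so(7) with 7 odd, which has dimension 7(7-1)/2 = 21 and rank (7-1)/2 = 3. In the classification of classical Lie algebras, the orthogonal algebra so(2n+1) in an odd number of variables has type B_n; here n = 3, so the Dynkin diagram is a chain of 3 nodes with a double edge at one end; the terminal node there is the unique short simple root (B_3). Hence the type is B_3.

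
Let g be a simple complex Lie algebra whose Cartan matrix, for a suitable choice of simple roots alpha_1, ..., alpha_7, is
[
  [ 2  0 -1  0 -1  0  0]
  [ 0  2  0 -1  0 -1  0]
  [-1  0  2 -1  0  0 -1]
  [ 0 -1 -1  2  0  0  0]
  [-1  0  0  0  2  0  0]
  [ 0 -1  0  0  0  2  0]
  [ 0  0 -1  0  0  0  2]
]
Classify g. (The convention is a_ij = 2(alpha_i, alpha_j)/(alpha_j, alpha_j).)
E_7

The matrix has rank 7 with 2's on the diagonal. Reading the off-diagonal entries as Dynkin edges (a single edge where a_ij = a_ji = -1; a double or triple edge where a_ij * a_ji = 2 or 3), the diagram is a chain of 6 nodes with one extra node attached to the third node from one end (E_7). One simple-root ordering that puts it in standard form is (alpha_5, alpha_7, alpha_1, alpha_3, alpha_4, alpha_2, alpha_6). So the algebra is type E_7.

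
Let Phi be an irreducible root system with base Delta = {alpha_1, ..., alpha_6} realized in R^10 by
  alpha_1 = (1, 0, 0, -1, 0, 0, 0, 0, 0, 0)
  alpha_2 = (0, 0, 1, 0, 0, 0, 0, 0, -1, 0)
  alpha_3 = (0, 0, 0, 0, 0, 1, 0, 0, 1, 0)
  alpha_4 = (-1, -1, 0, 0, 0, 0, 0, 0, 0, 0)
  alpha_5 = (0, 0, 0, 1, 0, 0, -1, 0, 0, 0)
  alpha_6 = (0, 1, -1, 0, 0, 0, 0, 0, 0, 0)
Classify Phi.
type A_6

Compute the Cartan integers a_ij = 2(alpha_i, alpha_j)/(alpha_j, alpha_j); the resulting 6x6 Cartan matrix is
[[2, 0, 0, -1, -1, 0], [0, 2, -1, 0, 0, -1], [0, -1, 2, 0, 0, 0], [-1, 0, 0, 2, 0, -1], [-1, 0, 0, 0, 2, 0], [0, -1, 0, -1, 0, 2]].
All simple roots have the same length, so the diagram is simply laced. The associated Dynkin diagram is a chain of 6 nodes with single edges (A_6), so the type is A_6 (the algebra sl(7)).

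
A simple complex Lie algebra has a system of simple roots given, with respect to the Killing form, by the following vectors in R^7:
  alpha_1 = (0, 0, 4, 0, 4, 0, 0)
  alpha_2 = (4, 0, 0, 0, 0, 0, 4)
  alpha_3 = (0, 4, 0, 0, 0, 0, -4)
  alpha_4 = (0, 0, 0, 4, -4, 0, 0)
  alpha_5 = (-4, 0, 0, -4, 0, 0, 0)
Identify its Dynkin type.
A5

Compute the Cartan integers a_ij = 2(alpha_i, alpha_j)/(alpha_j, alpha_j); the resulting 5x5 Cartan matrix is
[[2, 0, 0, -1, 0], [0, 2, -1, 0, -1], [0, -1, 2, 0, 0], [-1, 0, 0, 2, -1], [0, -1, 0, -1, 2]].
All simple roots have the same length, so the diagram is simply laced. The associated Dynkin diagram is a chain of 5 nodes with single edges (A_5), so the type is A_5 (the algebra sl(6)).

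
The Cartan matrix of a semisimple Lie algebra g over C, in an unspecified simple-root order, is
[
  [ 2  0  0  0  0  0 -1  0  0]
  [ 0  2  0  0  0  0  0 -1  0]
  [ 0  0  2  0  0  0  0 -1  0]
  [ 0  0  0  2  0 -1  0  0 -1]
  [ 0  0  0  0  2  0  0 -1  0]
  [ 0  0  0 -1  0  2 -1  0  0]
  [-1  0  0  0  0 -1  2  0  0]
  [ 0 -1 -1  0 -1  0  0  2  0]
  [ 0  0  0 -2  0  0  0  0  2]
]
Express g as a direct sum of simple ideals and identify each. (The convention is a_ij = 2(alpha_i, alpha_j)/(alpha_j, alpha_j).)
The diagram associated to this matrix has two connected components: the simple roots {alpha_1, alpha_4, alpha_6, alpha_7, alpha_9} form a chain of 5 nodes with a double edge at one end; the terminal node there is the unique long simple root (C_5), and {alpha_2, alpha_3, alpha_5, alpha_8} form a chain of 2 nodes with a fork of two nodes at one end (D_4). A semisimple Lie algebra decomposes uniquely as the direct sum of simple ideals, one per connected component of its Dynkin diagram, so g ≅ C_5 ⊕ D_4 (dimension 55 + 28 = 83).

C5 ⊕ D4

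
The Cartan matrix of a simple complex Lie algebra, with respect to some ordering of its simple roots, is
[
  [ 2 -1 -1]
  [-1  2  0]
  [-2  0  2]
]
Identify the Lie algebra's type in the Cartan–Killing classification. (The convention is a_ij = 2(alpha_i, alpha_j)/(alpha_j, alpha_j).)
The matrix has rank 3 with 2's on the diagonal. Reading the off-diagonal entries as Dynkin edges (a single edge where a_ij = a_ji = -1; a double or triple edge where a_ij * a_ji = 2 or 3), the diagram is a chain of 3 nodes with a double edge at one end; the terminal node there is the unique long simple root (C_3). One simple-root ordering that puts it in standard form is (alpha_2, alpha_1, alpha_3). So the algebra is type C_3, i.e. sp(6).

type C_3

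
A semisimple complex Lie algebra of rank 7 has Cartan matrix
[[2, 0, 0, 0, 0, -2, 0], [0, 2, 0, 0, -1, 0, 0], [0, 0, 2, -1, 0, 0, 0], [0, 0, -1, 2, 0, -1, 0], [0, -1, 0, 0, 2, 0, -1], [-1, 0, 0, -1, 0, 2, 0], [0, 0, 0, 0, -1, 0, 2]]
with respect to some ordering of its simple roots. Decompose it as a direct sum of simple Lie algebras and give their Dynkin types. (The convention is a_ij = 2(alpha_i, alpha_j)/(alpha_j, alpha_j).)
The diagram associated to this matrix has two connected components: the simple roots {alpha_2, alpha_5, alpha_7} form a chain of 3 nodes with single edges (A_3), and {alpha_1, alpha_3, alpha_4, alpha_6} form a chain of 4 nodes with a double edge at one end; the terminal node there is the unique long simple root (C_4). A semisimple Lie algebra decomposes uniquely as the direct sum of simple ideals, one per connected component of its Dynkin diagram, so g ≅ A_3 ⊕ C_4 (dimension 15 + 36 = 51).

A3 ⊕ C4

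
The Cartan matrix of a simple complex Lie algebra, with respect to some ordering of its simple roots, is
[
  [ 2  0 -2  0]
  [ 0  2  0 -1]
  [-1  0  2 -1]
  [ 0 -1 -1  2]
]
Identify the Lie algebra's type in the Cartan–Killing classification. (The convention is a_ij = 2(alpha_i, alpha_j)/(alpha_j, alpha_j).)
C_4 (sp(8))

The matrix has rank 4 with 2's on the diagonal. Reading the off-diagonal entries as Dynkin edges (a single edge where a_ij = a_ji = -1; a double or triple edge where a_ij * a_ji = 2 or 3), the diagram is a chain of 4 nodes with a double edge at one end; the terminal node there is the unique long simple root (C_4). One simple-root ordering that puts it in standard form is (alpha_2, alpha_4, alpha_3, alpha_1). So the algebra is type C_4, i.e. sp(8).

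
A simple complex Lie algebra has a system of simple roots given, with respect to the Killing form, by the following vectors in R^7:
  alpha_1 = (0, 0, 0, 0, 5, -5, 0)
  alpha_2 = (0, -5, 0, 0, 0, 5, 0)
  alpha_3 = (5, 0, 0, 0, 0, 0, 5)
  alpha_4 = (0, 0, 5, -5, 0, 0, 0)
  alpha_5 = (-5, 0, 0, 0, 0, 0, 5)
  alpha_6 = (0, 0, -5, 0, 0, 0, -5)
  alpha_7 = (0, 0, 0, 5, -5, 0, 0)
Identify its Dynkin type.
D_7

Compute the Cartan integers a_ij = 2(alpha_i, alpha_j)/(alpha_j, alpha_j); the resulting 7x7 Cartan matrix is
[[2, -1, 0, 0, 0, 0, -1], [-1, 2, 0, 0, 0, 0, 0], [0, 0, 2, 0, 0, -1, 0], [0, 0, 0, 2, 0, -1, -1], [0, 0, 0, 0, 2, -1, 0], [0, 0, -1, -1, -1, 2, 0], [-1, 0, 0, -1, 0, 0, 2]].
All simple roots have the same length, so the diagram is simply laced. The associated Dynkin diagram is a chain of 5 nodes with a fork of two nodes at one end (D_7), so the type is D_7 (the algebra so(14)).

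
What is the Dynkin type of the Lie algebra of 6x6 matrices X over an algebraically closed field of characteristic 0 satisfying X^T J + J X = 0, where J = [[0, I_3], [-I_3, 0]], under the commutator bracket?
C_3 (sp(6))

This is sp(6), which has dimension 6(6+1)/2 = 21 and rank 6/2 = 3. In the classification of classical Lie algebras, the symplectic algebra sp(2n) has type C_n; here n = 3, so the Dynkin diagram is a chain of 3 nodes with a double edge at one end; the terminal node there is the unique long simple root (C_3). Hence the type is C_3.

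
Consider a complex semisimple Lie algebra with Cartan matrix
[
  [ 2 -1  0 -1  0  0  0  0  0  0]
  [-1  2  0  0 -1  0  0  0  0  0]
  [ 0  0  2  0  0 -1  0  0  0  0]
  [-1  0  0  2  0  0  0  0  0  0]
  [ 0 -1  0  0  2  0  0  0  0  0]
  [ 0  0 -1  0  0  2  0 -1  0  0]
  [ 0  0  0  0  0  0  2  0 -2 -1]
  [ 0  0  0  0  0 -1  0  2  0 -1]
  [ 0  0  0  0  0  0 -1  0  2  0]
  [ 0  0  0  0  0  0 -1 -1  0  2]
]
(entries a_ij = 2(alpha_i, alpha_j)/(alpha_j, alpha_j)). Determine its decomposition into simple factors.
A4 + B6

The diagram associated to this matrix has two connected components: the simple roots {alpha_1, alpha_2, alpha_4, alpha_5} form a chain of 4 nodes with single edges (A_4), and {alpha_3, alpha_6, alpha_7, alpha_8, alpha_9, alpha_10} form a chain of 6 nodes with a double edge at one end; the terminal node there is the unique short simple root (B_6). A semisimple Lie algebra decomposes uniquely as the direct sum of simple ideals, one per connected component of its Dynkin diagram, so g ≅ A_4 ⊕ B_6 (dimension 24 + 78 = 102).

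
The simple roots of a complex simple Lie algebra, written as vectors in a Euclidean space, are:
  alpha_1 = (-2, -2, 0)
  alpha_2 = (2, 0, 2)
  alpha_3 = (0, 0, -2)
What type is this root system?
B_3 (so(7))

Compute the Cartan integers a_ij = 2(alpha_i, alpha_j)/(alpha_j, alpha_j); the resulting 3x3 Cartan matrix is
[[2, -1, 0], [-1, 2, -2], [0, -1, 2]].
The roots have two lengths (squared-length ratio 2:1); the short ones are alpha_{3}. The associated Dynkin diagram is a chain of 3 nodes with a double edge at one end; the terminal node there is the unique short simple root (B_3), so the type is B_3 (the algebra so(7)).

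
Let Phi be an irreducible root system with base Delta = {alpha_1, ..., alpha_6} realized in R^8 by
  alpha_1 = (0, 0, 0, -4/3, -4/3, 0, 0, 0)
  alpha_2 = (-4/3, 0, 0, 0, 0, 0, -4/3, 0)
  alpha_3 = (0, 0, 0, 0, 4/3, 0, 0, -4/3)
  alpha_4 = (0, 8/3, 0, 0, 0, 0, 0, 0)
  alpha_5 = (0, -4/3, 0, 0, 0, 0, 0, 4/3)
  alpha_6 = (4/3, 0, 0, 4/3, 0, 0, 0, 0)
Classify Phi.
Compute the Cartan integers a_ij = 2(alpha_i, alpha_j)/(alpha_j, alpha_j); the resulting 6x6 Cartan matrix is
[[2, 0, -1, 0, 0, -1], [0, 2, 0, 0, 0, -1], [-1, 0, 2, 0, -1, 0], [0, 0, 0, 2, -2, 0], [0, 0, -1, -1, 2, 0], [-1, -1, 0, 0, 0, 2]].
The roots have two lengths (squared-length ratio 2:1); the short ones are alpha_{1,2,3,5,6}. The associated Dynkin diagram is a chain of 6 nodes with a double edge at one end; the terminal node there is the unique long simple root (C_6), so the type is C_6 (the algebra sp(12)).

C_6 (sp(12))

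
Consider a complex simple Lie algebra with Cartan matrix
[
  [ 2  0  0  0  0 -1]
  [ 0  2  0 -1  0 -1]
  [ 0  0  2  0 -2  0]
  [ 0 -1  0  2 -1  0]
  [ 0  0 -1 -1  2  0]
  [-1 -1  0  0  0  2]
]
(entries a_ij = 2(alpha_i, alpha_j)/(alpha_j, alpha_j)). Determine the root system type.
C_6

The matrix has rank 6 with 2's on the diagonal. Reading the off-diagonal entries as Dynkin edges (a single edge where a_ij = a_ji = -1; a double or triple edge where a_ij * a_ji = 2 or 3), the diagram is a chain of 6 nodes with a double edge at one end; the terminal node there is the unique long simple root (C_6). One simple-root ordering that puts it in standard form is (alpha_1, alpha_6, alpha_2, alpha_4, alpha_5, alpha_3). So the algebra is type C_6, i.e. sp(12).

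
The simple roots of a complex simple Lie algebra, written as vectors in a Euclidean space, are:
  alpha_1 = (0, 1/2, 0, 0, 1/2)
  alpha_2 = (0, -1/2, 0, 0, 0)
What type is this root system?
Compute the Cartan integers a_ij = 2(alpha_i, alpha_j)/(alpha_j, alpha_j); the resulting 2x2 Cartan matrix is
[[2, -2], [-1, 2]].
The roots have two lengths (squared-length ratio 2:1); the short ones are alpha_{2}. The associated Dynkin diagram is a chain of 2 nodes with a double edge at one end; the terminal node there is the unique short simple root (B_2), so the type is B_2 (the algebra so(5)).

B2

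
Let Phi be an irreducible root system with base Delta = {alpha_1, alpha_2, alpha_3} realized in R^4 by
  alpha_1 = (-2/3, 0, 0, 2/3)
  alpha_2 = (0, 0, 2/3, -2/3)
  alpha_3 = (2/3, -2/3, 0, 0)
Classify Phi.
A_3

Compute the Cartan integers a_ij = 2(alpha_i, alpha_j)/(alpha_j, alpha_j); the resulting 3x3 Cartan matrix is
[[2, -1, -1], [-1, 2, 0], [-1, 0, 2]].
All simple roots have the same length, so the diagram is simply laced. The associated Dynkin diagram is a chain of 3 nodes with single edges (A_3), so the type is A_3 (the algebra sl(4)).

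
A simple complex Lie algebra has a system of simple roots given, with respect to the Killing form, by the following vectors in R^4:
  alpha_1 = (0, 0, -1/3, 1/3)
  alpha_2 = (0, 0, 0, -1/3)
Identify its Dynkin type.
B2

Compute the Cartan integers a_ij = 2(alpha_i, alpha_j)/(alpha_j, alpha_j); the resulting 2x2 Cartan matrix is
[[2, -2], [-1, 2]].
The roots have two lengths (squared-length ratio 2:1); the short ones are alpha_{2}. The associated Dynkin diagram is a chain of 2 nodes with a double edge at one end; the terminal node there is the unique short simple root (B_2), so the type is B_2 (the algebra so(5)).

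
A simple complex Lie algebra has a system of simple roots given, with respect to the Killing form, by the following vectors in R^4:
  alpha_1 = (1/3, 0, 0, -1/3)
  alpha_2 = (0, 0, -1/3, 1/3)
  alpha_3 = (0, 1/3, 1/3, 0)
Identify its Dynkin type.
A_3

Compute the Cartan integers a_ij = 2(alpha_i, alpha_j)/(alpha_j, alpha_j); the resulting 3x3 Cartan matrix is
[[2, -1, 0], [-1, 2, -1], [0, -1, 2]].
All simple roots have the same length, so the diagram is simply laced. The associated Dynkin diagram is a chain of 3 nodes with single edges (A_3), so the type is A_3 (the algebra sl(4)).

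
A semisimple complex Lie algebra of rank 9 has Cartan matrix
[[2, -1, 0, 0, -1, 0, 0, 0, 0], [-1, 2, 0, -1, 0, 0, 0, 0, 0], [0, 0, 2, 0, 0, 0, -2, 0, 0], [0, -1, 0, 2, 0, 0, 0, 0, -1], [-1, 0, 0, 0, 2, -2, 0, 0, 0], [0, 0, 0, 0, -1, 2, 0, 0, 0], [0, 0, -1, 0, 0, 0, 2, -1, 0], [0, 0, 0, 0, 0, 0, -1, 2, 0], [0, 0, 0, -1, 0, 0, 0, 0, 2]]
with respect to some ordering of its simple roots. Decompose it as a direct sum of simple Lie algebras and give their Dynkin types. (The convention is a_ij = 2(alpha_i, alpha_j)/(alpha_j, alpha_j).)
B_6 ⊕ C_3

The diagram associated to this matrix has two connected components: the simple roots {alpha_1, alpha_2, alpha_4, alpha_5, alpha_6, alpha_9} form a chain of 6 nodes with a double edge at one end; the terminal node there is the unique short simple root (B_6), and {alpha_3, alpha_7, alpha_8} form a chain of 3 nodes with a double edge at one end; the terminal node there is the unique long simple root (C_3). A semisimple Lie algebra decomposes uniquely as the direct sum of simple ideals, one per connected component of its Dynkin diagram, so g ≅ B_6 ⊕ C_3 (dimension 78 + 21 = 99).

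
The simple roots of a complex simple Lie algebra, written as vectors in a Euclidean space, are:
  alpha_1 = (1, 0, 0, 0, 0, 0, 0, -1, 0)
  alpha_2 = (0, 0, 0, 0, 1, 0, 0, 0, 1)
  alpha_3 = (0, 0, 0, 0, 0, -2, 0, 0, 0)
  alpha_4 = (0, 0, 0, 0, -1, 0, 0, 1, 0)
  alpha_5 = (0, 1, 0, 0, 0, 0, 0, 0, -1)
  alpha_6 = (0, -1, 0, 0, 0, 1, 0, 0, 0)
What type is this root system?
type C_6

Compute the Cartan integers a_ij = 2(alpha_i, alpha_j)/(alpha_j, alpha_j); the resulting 6x6 Cartan matrix is
[[2, 0, 0, -1, 0, 0], [0, 2, 0, -1, -1, 0], [0, 0, 2, 0, 0, -2], [-1, -1, 0, 2, 0, 0], [0, -1, 0, 0, 2, -1], [0, 0, -1, 0, -1, 2]].
The roots have two lengths (squared-length ratio 2:1); the short ones are alpha_{1,2,4,5,6}. The associated Dynkin diagram is a chain of 6 nodes with a double edge at one end; the terminal node there is the unique long simple root (C_6), so the type is C_6 (the algebra sp(12)).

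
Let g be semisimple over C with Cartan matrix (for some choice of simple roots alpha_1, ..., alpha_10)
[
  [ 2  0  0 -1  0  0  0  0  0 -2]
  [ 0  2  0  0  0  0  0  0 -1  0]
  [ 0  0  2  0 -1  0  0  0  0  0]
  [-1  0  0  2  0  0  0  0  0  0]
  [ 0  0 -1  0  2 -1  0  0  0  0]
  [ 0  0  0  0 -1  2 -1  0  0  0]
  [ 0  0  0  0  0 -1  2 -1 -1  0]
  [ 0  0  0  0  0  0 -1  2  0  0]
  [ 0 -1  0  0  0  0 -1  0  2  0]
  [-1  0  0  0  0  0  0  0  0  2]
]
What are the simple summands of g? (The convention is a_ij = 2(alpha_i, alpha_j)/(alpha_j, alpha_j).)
The diagram associated to this matrix has two connected components: the simple roots {alpha_1, alpha_4, alpha_10} form a chain of 3 nodes with a double edge at one end; the terminal node there is the unique short simple root (B_3), and {alpha_2, alpha_3, alpha_5, alpha_6, alpha_7, alpha_8, alpha_9} form a chain of 6 nodes with one extra node attached to the third node from one end (E_7). A semisimple Lie algebra decomposes uniquely as the direct sum of simple ideals, one per connected component of its Dynkin diagram, so g ≅ B_3 ⊕ E_7 (dimension 21 + 133 = 154).

type B_3 ⊕ type E_7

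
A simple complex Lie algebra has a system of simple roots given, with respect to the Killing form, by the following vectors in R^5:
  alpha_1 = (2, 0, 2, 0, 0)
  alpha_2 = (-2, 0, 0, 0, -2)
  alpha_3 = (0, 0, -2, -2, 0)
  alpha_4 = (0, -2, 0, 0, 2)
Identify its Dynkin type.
A_4

Compute the Cartan integers a_ij = 2(alpha_i, alpha_j)/(alpha_j, alpha_j); the resulting 4x4 Cartan matrix is
[[2, -1, -1, 0], [-1, 2, 0, -1], [-1, 0, 2, 0], [0, -1, 0, 2]].
All simple roots have the same length, so the diagram is simply laced. The associated Dynkin diagram is a chain of 4 nodes with single edges (A_4), so the type is A_4 (the algebra sl(5)).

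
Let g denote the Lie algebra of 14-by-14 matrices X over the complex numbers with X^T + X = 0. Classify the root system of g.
D7

This is so(14) with 14 even, which has dimension 14(14-1)/2 = 91 and rank 14/2 = 7. In the classification of classical Lie algebras, the orthogonal algebra so(2n) in an even number of variables has type D_n; here n = 7, so the Dynkin diagram is a chain of 5 nodes with a fork of two nodes at one end (D_7). Hence the type is D_7.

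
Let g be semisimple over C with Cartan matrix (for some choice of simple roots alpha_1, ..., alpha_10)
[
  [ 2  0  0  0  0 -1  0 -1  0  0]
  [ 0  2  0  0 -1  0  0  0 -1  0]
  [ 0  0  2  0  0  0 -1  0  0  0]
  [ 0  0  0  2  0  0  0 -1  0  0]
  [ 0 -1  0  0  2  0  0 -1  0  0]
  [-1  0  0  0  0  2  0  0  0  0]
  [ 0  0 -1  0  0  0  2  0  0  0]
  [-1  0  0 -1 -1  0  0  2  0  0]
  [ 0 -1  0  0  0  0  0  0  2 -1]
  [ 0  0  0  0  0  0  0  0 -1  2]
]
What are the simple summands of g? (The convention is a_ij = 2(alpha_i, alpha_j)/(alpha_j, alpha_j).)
The diagram associated to this matrix has two connected components: the simple roots {alpha_3, alpha_7} form a chain of 2 nodes with single edges (A_2), and {alpha_1, alpha_2, alpha_4, alpha_5, alpha_6, alpha_8, alpha_9, alpha_10} form a chain of 7 nodes with one extra node attached to the third node from one end (E_8). A semisimple Lie algebra decomposes uniquely as the direct sum of simple ideals, one per connected component of its Dynkin diagram, so g ≅ A_2 ⊕ E_8 (dimension 8 + 248 = 256).

A_2 ⊕ E_8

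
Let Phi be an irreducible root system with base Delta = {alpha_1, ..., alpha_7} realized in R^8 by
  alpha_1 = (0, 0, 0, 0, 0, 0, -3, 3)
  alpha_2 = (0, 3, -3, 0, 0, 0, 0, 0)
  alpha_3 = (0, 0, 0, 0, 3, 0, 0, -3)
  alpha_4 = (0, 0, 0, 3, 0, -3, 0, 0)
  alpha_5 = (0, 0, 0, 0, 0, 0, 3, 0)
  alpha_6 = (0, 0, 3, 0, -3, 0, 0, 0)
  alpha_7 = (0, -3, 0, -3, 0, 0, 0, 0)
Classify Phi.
B_7 (so(15))

Compute the Cartan integers a_ij = 2(alpha_i, alpha_j)/(alpha_j, alpha_j); the resulting 7x7 Cartan matrix is
[[2, 0, -1, 0, -2, 0, 0], [0, 2, 0, 0, 0, -1, -1], [-1, 0, 2, 0, 0, -1, 0], [0, 0, 0, 2, 0, 0, -1], [-1, 0, 0, 0, 2, 0, 0], [0, -1, -1, 0, 0, 2, 0], [0, -1, 0, -1, 0, 0, 2]].
The roots have two lengths (squared-length ratio 2:1); the short ones are alpha_{5}. The associated Dynkin diagram is a chain of 7 nodes with a double edge at one end; the terminal node there is the unique short simple root (B_7), so the type is B_7 (the algebra so(15)).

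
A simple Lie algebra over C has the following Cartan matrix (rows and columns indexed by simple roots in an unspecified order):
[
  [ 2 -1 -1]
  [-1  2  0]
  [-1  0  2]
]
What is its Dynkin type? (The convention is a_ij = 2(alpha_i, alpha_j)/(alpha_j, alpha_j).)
The matrix has rank 3 with 2's on the diagonal. Reading the off-diagonal entries as Dynkin edges (a single edge where a_ij = a_ji = -1; a double or triple edge where a_ij * a_ji = 2 or 3), the diagram is a chain of 3 nodes with single edges (A_3). One simple-root ordering that puts it in standard form is (alpha_2, alpha_1, alpha_3). So the algebra is type A_3, i.e. sl(4).

type A_3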